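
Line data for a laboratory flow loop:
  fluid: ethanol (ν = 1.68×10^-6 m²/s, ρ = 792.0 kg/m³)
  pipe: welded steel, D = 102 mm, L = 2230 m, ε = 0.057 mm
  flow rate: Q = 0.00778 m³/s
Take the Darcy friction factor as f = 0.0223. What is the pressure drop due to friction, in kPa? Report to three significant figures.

V = 4Q/(πD²) = 4·0.00778/(π·0.102²) = 0.9521 m/s
h_f = f(L/D)V²/(2g) = 0.02230·(2230/0.102)·0.9521²/(2·9.81) = 22.53 m
Δp = ρg·h_f = 792.0·9.81·22.53 = 175.0 kPa

Δp ≈ 175 kPa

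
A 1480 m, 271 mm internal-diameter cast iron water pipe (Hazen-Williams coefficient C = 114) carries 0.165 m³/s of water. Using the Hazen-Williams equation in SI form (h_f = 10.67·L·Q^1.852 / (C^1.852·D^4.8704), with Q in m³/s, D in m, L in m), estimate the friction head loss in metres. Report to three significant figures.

h_f ≈ 50.3 m

h_f = 10.67·1480·0.165^1.852 / (114^1.852·0.271^4.8704) = 50.29 m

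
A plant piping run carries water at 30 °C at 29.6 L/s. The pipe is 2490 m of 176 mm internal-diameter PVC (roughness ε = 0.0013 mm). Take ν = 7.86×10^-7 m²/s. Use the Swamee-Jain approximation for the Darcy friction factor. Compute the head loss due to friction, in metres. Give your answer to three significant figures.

V = 4Q/(πD²) = 4·0.0296/(π·0.176²) = 1.217 m/s
Re = VD/ν = 1.217·0.176/7.86×10^-7 = 2.72×10^5 → turbulent
ε/D = 0.0013/176 = 7.39×10^-6
Swamee-Jain: f = 0.01472
h_f = f(L/D)V²/(2g) = 0.01472·(2490/0.176)·1.217²/(2·9.81) = 15.71 m

h_f ≈ 15.7 m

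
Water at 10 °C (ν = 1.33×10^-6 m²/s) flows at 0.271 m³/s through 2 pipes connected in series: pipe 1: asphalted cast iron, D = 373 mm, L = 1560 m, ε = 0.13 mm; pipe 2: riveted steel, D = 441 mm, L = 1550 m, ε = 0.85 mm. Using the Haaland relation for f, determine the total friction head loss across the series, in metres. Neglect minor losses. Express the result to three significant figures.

Pipe 1: V = 2.480 m/s, Re = 6.96×10^5, ε/D = 3.49×10^-4, f = 0.01625, h_1 = f(L/D)V²/2g = 21.31 m
Pipe 2: V = 1.774 m/s, Re = 5.88×10^5, ε/D = 0.00193, f = 0.02352, h_2 = f(L/D)V²/2g = 13.26 m
Series → Q common, losses add: H = Σh = 34.57 m

H ≈ 34.6 m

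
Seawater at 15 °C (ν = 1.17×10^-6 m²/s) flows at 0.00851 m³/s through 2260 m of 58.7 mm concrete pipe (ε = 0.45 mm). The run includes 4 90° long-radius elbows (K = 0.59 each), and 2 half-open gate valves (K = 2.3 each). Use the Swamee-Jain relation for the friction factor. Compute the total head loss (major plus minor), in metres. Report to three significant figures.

H_L ≈ 690 m

V = 4Q/(πD²) = 3.145 m/s; V²/2g = 0.5040 m
Re = 1.58×10^5, ε/D = 0.00767 → f = 0.03536 (Swamee-Jain)
Major: h_f = f(L/D)·V²/2g = 0.03536·38501·0.5040 = 686.1 m
Minor: ΣK = 6.96; h_m = ΣK·V²/2g = 3.508 m
Total H_L = 686.1 + 3.508 = 689.6 m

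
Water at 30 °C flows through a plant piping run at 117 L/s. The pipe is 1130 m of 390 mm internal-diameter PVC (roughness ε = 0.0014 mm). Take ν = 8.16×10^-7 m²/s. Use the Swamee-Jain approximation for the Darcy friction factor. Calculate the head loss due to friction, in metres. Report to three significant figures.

h_f ≈ 1.88 m

V = 4Q/(πD²) = 4·0.117/(π·0.390²) = 0.9794 m/s
Re = VD/ν = 0.9794·0.390/8.16×10^-7 = 4.68×10^5 → turbulent
ε/D = 0.0014/390 = 3.59×10^-6
Swamee-Jain: f = 0.01330
h_f = f(L/D)V²/(2g) = 0.01330·(1130/0.390)·0.9794²/(2·9.81) = 1.884 m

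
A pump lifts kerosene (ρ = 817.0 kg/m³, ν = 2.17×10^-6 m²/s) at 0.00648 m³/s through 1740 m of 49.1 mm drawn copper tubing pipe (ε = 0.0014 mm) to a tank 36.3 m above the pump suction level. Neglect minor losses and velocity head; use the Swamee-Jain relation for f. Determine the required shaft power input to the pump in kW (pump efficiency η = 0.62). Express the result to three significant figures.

V = 4Q/(πD²) = 3.422 m/s; Re = 7.74×10^4; ε/D = 2.85×10^-5; f = 0.01901
h_f = f(L/D)V²/2g = 402.1 m
Total head H = z + h_f = 36.3 + 402.1 = 438.4 m
P_hyd = ρgQH = 817.0·9.81·0.00648·438.4 = 22.77 kW
P_shaft = P_hyd/η = 22.77/0.62 = 36.72 kW

P_shaft ≈ 36.7 kW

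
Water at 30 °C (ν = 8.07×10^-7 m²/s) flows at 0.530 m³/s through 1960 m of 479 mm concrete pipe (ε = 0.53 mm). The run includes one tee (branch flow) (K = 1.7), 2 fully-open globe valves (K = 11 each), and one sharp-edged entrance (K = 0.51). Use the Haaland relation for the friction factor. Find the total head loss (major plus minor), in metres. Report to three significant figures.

H_L ≈ 47.3 m

V = 4Q/(πD²) = 2.941 m/s; V²/2g = 0.4409 m
Re = 1.75×10^6, ε/D = 0.00111 → f = 0.02031 (Haaland)
Major: h_f = f(L/D)·V²/2g = 0.02031·4092·0.4409 = 36.64 m
Minor: ΣK = 24.2; h_m = ΣK·V²/2g = 10.67 m
Total H_L = 36.64 + 10.67 = 47.32 m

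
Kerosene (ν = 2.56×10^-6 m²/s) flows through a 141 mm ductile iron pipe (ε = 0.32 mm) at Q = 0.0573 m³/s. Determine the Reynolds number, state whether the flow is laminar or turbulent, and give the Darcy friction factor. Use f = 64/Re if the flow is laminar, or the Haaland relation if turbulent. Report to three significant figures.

Re ≈ 2.02×10^5; turbulent; f ≈ 0.0250

V = 4Q/(πD²) = 3.670 m/s
Re = VD/ν = 3.670·0.141/2.56×10^-6 = 2.02×10^5
Re > 4000 → turbulent; ε/D = 0.00227
Haaland: f = 0.02499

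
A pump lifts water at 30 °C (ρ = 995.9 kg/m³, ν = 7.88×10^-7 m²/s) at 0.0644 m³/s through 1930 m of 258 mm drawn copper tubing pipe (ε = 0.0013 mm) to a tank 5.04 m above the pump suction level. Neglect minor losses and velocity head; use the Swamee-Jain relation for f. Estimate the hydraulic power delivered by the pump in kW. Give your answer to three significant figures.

V = 4Q/(πD²) = 1.232 m/s; Re = 4.03×10^5; ε/D = 5.04×10^-6; f = 0.01368
h_f = f(L/D)V²/2g = 7.915 m
Total head H = z + h_f = 5.04 + 7.915 = 12.95 m
P_hyd = ρgQH = 995.9·9.81·0.0644·12.95 = 8.151 kW

P_hyd ≈ 8.15 kW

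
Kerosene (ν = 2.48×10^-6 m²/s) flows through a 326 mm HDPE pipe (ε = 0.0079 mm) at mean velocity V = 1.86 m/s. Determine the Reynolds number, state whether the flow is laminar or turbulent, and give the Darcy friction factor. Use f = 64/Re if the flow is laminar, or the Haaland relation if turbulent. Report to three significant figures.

Re ≈ 2.44×10^5; turbulent; f ≈ 0.0151

Re = VD/ν = 1.860·0.326/2.48×10^-6 = 2.44×10^5
Re > 4000 → turbulent; ε/D = 2.42×10^-5
Haaland: f = 0.01509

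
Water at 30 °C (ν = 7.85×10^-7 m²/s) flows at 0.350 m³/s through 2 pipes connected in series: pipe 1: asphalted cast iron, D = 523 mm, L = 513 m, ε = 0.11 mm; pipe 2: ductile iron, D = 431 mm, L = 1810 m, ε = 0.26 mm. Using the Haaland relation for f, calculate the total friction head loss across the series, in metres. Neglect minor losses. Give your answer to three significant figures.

H ≈ 23.8 m

Pipe 1: V = 1.629 m/s, Re = 1.09×10^6, ε/D = 2.10×10^-4, f = 0.01465, h_1 = f(L/D)V²/2g = 1.945 m
Pipe 2: V = 2.399 m/s, Re = 1.32×10^6, ε/D = 6.03×10^-4, f = 0.01775, h_2 = f(L/D)V²/2g = 21.87 m
Series → Q common, losses add: H = Σh = 23.82 m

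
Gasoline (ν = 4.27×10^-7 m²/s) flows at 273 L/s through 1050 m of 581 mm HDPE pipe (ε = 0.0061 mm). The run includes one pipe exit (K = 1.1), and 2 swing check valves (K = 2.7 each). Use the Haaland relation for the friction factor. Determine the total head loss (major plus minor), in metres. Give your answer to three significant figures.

V = 4Q/(πD²) = 1.030 m/s; V²/2g = 0.05404 m
Re = 1.40×10^6, ε/D = 1.05×10^-5 → f = 0.01120 (Haaland)
Major: h_f = f(L/D)·V²/2g = 0.01120·1807·0.05404 = 1.094 m
Minor: ΣK = 6.50; h_m = ΣK·V²/2g = 0.3513 m
Total H_L = 1.094 + 0.3513 = 1.445 m

H_L ≈ 1.44 m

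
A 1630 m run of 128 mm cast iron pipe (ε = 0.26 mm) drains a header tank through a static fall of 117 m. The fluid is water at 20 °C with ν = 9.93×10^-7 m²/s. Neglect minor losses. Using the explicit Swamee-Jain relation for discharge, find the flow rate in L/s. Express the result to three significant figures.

Swamee-Jain (Type II): Q = -0.965·√(gD⁵h_f/L)·ln[ε/(3.7D) + √(3.17ν²L/(gD³h_f))]
√(gD⁵h_f/L) = √(9.81·0.128⁵·117/1630) = 0.004919
ε/(3.7D) = 5.49×10^-4; √(3.17ν²L/(gD³h_f)) = 4.60×10^-5
Q = -0.965·0.004919·ln(5.950×10^-4) = 0.03525 m³/s
Check: V = 2.74 m/s, Re = 3.53×10^5, f = 0.02416, h_f = 118 m ≈ 117 m ✓

Q ≈ 35.3 L/s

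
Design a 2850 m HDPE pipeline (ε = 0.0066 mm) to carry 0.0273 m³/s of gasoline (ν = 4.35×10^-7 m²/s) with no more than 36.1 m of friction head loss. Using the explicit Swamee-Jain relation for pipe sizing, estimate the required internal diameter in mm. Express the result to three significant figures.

Swamee-Jain (Type III): D = 0.66·[ε^1.25·(LQ²/(gh_f))^4.75 + ν·Q^9.4·(L/(gh_f))^5.2]^0.04
LQ²/(gh_f) = 0.005998; L/(gh_f) = 8.048
Term 1 = ε^1.25·(…)^4.75 = 9.33×10^-18; Term 2 = ν·Q^9.4·(…)^5.2 = 4.45×10^-17
D = 0.66·(9.33×10^-18 + 4.45×10^-17)^0.04 = 0.1475 m = 147 mm
Check: V = 1.60 m/s, Re = 5.42×10^5, f = 0.01361, h_f = 34.2 m ≈ 36.1 m ✓

D ≈ 147 mm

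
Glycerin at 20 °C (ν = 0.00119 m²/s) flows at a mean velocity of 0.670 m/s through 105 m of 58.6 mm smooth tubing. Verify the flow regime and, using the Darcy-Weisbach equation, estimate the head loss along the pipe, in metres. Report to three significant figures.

h_f ≈ 79.5 m

Re = VD/ν = 0.670·0.05860/0.00119 = 33.0 → laminar (Re < 2300)
f = 64/Re = 1.940
h_f = f(L/D)V²/(2g) = 1.940·(105/0.05860)·0.670²/(2·9.81) = 79.52 m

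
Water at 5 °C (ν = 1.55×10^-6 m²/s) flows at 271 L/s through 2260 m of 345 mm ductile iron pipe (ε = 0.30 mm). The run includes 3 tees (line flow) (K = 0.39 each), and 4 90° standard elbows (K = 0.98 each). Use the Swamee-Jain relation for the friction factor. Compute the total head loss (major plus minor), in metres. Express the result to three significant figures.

V = 4Q/(πD²) = 2.899 m/s; V²/2g = 0.4283 m
Re = 6.45×10^5, ε/D = 8.70×10^-4 → f = 0.01961 (Swamee-Jain)
Major: h_f = f(L/D)·V²/2g = 0.01961·6551·0.4283 = 55.03 m
Minor: ΣK = 5.09; h_m = ΣK·V²/2g = 2.180 m
Total H_L = 55.03 + 2.180 = 57.21 m

H_L ≈ 57.2 m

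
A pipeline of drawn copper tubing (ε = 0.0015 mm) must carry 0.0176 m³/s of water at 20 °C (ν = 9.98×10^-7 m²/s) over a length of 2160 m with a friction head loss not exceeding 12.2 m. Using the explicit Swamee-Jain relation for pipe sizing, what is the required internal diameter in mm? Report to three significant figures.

D ≈ 152 mm

Swamee-Jain (Type III): D = 0.66·[ε^1.25·(LQ²/(gh_f))^4.75 + ν·Q^9.4·(L/(gh_f))^5.2]^0.04
LQ²/(gh_f) = 0.005590; L/(gh_f) = 18.05
Term 1 = ε^1.25·(…)^4.75 = 1.05×10^-18; Term 2 = ν·Q^9.4·(…)^5.2 = 1.10×10^-16
D = 0.66·(1.05×10^-18 + 1.10×10^-16)^0.04 = 0.1518 m = 152 mm
Check: V = 0.972 m/s, Re = 1.48×10^5, f = 0.01656, h_f = 11.4 m ≈ 12.2 m ✓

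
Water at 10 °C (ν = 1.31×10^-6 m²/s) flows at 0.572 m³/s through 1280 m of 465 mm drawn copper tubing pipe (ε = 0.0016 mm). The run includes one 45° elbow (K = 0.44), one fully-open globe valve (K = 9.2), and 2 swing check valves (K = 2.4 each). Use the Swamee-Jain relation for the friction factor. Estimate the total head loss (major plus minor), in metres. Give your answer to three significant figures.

H_L ≈ 26.4 m

V = 4Q/(πD²) = 3.368 m/s; V²/2g = 0.5782 m
Re = 1.20×10^6, ε/D = 3.44×10^-6 → f = 0.01136 (Swamee-Jain)
Major: h_f = f(L/D)·V²/2g = 0.01136·2753·0.5782 = 18.09 m
Minor: ΣK = 14.4; h_m = ΣK·V²/2g = 8.350 m
Total H_L = 18.09 + 8.350 = 26.44 m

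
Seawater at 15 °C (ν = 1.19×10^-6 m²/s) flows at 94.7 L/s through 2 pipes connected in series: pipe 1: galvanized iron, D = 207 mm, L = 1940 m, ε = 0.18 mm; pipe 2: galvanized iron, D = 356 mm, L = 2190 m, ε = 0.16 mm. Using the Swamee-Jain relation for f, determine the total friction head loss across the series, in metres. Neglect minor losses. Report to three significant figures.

Pipe 1: V = 2.814 m/s, Re = 4.89×10^5, ε/D = 8.70×10^-4, f = 0.01978, h_1 = f(L/D)V²/2g = 74.81 m
Pipe 2: V = 0.9514 m/s, Re = 2.85×10^5, ε/D = 4.49×10^-4, f = 0.01810, h_2 = f(L/D)V²/2g = 5.138 m
Series → Q common, losses add: H = Σh = 79.95 m

H ≈ 80.0 m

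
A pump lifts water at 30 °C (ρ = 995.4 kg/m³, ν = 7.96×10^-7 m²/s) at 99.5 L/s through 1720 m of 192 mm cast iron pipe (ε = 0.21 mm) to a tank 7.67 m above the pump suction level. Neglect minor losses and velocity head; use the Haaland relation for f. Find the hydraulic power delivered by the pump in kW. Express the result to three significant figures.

P_hyd ≈ 114 kW

V = 4Q/(πD²) = 3.437 m/s; Re = 8.29×10^5; ε/D = 0.00109; f = 0.02041
h_f = f(L/D)V²/2g = 110.1 m
Total head H = z + h_f = 7.67 + 110.1 = 117.7 m
P_hyd = ρgQH = 995.4·9.81·0.0995·117.7 = 114.4 kW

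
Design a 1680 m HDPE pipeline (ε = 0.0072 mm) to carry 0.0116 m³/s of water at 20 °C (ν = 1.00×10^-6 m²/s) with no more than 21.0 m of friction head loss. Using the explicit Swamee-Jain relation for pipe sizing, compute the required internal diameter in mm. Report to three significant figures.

D ≈ 110 mm

Swamee-Jain (Type III): D = 0.66·[ε^1.25·(LQ²/(gh_f))^4.75 + ν·Q^9.4·(L/(gh_f))^5.2]^0.04
LQ²/(gh_f) = 0.001097; L/(gh_f) = 8.155
Term 1 = ε^1.25·(…)^4.75 = 3.26×10^-21; Term 2 = ν·Q^9.4·(…)^5.2 = 3.51×10^-20
D = 0.66·(3.26×10^-21 + 3.51×10^-20)^0.04 = 0.1104 m = 110 mm
Check: V = 1.21 m/s, Re = 1.34×10^5, f = 0.01728, h_f = 19.7 m ≈ 21.0 m ✓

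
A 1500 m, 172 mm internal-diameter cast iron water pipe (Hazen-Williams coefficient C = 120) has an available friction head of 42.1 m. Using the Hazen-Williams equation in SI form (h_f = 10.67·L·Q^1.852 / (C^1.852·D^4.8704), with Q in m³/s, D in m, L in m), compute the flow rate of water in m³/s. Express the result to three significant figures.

Q ≈ 0.0474 m³/s

Rearranging: Q = [h_f·C^1.852·D^4.8704 / (10.67·L)]^(1/1.852)
Q = [42.1·120^1.852·0.172^4.8704 / (10.67·1500)]^0.540 = 0.04739 m³/s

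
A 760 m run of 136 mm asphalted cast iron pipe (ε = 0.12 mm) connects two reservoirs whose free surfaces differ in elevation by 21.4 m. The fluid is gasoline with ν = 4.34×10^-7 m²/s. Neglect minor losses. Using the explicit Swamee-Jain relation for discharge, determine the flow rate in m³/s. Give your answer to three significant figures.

Q ≈ 0.0285 m³/s

Swamee-Jain (Type II): Q = -0.965·√(gD⁵h_f/L)·ln[ε/(3.7D) + √(3.17ν²L/(gD³h_f))]
√(gD⁵h_f/L) = √(9.81·0.136⁵·21.4/760) = 0.003585
ε/(3.7D) = 2.38×10^-4; √(3.17ν²L/(gD³h_f)) = 2.93×10^-5
Q = -0.965·0.003585·ln(2.678×10^-4) = 0.02846 m³/s
Check: V = 1.96 m/s, Re = 6.14×10^5, f = 0.01970, h_f = 21.5 m ≈ 21.4 m ✓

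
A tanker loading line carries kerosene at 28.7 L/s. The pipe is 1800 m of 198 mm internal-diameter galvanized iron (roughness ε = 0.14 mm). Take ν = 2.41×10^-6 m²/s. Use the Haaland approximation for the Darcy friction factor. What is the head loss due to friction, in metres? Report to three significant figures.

h_f ≈ 8.68 m

V = 4Q/(πD²) = 4·0.0287/(π·0.198²) = 0.9321 m/s
Re = VD/ν = 0.9321·0.198/2.41×10^-6 = 7.66×10^4 → turbulent
ε/D = 0.14/198 = 7.07×10^-4
Haaland: f = 0.02156
h_f = f(L/D)V²/(2g) = 0.02156·(1800/0.198)·0.9321²/(2·9.81) = 8.679 m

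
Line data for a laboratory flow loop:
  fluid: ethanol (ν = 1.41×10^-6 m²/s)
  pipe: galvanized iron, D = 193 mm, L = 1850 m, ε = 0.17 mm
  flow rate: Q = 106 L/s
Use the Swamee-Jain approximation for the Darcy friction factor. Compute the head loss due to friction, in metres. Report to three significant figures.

V = 4Q/(πD²) = 4·0.106/(π·0.193²) = 3.623 m/s
Re = VD/ν = 3.623·0.193/1.41×10^-6 = 4.96×10^5 → turbulent
ε/D = 0.17/193 = 8.81×10^-4
Swamee-Jain: f = 0.01982
h_f = f(L/D)V²/(2g) = 0.01982·(1850/0.193)·3.623²/(2·9.81) = 127.1 m

h_f ≈ 127 m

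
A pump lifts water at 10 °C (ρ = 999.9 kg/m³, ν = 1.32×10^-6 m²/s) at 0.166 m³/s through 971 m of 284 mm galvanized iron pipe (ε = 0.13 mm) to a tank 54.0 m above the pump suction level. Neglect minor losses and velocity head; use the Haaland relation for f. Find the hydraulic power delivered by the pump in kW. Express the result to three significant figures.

P_hyd ≈ 121 kW

V = 4Q/(πD²) = 2.620 m/s; Re = 5.64×10^5; ε/D = 4.58×10^-4; f = 0.01721
h_f = f(L/D)V²/2g = 20.59 m
Total head H = z + h_f = 54.0 + 20.59 = 74.59 m
P_hyd = ρgQH = 999.9·9.81·0.166·74.59 = 121.5 kW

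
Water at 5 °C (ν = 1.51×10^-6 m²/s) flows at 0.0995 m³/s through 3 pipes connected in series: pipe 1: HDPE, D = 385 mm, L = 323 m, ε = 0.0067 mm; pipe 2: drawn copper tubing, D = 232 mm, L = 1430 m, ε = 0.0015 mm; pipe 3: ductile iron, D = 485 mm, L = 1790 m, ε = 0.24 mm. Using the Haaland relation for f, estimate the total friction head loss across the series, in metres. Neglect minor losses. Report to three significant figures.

Pipe 1: V = 0.8547 m/s, Re = 2.18×10^5, ε/D = 1.74×10^-5, f = 0.01536, h_1 = f(L/D)V²/2g = 0.4797 m
Pipe 2: V = 2.354 m/s, Re = 3.62×10^5, ε/D = 6.47×10^-6, f = 0.01391, h_2 = f(L/D)V²/2g = 24.21 m
Pipe 3: V = 0.5386 m/s, Re = 1.73×10^5, ε/D = 4.95×10^-4, f = 0.01886, h_3 = f(L/D)V²/2g = 1.029 m
Series → Q common, losses add: H = Σh = 25.72 m

H ≈ 25.7 m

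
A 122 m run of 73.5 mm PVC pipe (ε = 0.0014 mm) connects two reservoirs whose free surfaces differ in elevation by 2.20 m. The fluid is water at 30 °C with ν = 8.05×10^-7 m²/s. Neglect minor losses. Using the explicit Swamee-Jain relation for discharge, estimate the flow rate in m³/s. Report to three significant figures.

Swamee-Jain (Type II): Q = -0.965·√(gD⁵h_f/L)·ln[ε/(3.7D) + √(3.17ν²L/(gD³h_f))]
√(gD⁵h_f/L) = √(9.81·0.0735⁵·2.20/122) = 6.160×10^-4
ε/(3.7D) = 5.15×10^-6; √(3.17ν²L/(gD³h_f)) = 1.71×10^-4
Q = -0.965·6.160×10^-4·ln(1.762×10^-4) = 0.005138 m³/s
Check: V = 1.21 m/s, Re = 1.11×10^5, f = 0.01762, h_f = 2.19 m ≈ 2.20 m ✓

Q ≈ 0.00514 m³/s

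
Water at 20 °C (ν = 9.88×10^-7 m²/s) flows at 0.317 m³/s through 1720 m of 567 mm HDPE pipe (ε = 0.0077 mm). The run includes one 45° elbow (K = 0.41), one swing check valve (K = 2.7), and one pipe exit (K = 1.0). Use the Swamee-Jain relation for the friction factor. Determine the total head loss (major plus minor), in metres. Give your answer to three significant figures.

H_L ≈ 3.39 m

V = 4Q/(πD²) = 1.255 m/s; V²/2g = 0.08034 m
Re = 7.20×10^5, ε/D = 1.36×10^-5 → f = 0.01255 (Swamee-Jain)
Major: h_f = f(L/D)·V²/2g = 0.01255·3034·0.08034 = 3.057 m
Minor: ΣK = 4.11; h_m = ΣK·V²/2g = 0.3302 m
Total H_L = 3.057 + 0.3302 = 3.388 m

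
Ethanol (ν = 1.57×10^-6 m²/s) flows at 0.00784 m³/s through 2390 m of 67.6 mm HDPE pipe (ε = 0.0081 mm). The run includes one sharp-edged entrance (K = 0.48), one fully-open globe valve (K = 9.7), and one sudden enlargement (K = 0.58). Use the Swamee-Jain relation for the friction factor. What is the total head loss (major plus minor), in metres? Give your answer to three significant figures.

V = 4Q/(πD²) = 2.184 m/s; V²/2g = 0.2432 m
Re = 9.41×10^4, ε/D = 1.20×10^-4 → f = 0.01877 (Swamee-Jain)
Major: h_f = f(L/D)·V²/2g = 0.01877·35355·0.2432 = 161.4 m
Minor: ΣK = 10.8; h_m = ΣK·V²/2g = 2.617 m
Total H_L = 161.4 + 2.617 = 164.0 m

H_L ≈ 164 m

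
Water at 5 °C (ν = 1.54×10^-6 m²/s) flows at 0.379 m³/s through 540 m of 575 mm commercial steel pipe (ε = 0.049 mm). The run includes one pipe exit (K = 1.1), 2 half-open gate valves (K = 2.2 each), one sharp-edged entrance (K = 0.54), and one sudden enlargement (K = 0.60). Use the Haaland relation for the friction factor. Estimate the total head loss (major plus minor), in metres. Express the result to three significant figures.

H_L ≈ 2.14 m

V = 4Q/(πD²) = 1.460 m/s; V²/2g = 0.1086 m
Re = 5.45×10^5, ε/D = 8.52×10^-5 → f = 0.01395 (Haaland)
Major: h_f = f(L/D)·V²/2g = 0.01395·939.1·0.1086 = 1.422 m
Minor: ΣK = 6.64; h_m = ΣK·V²/2g = 0.7209 m
Total H_L = 1.422 + 0.7209 = 2.143 m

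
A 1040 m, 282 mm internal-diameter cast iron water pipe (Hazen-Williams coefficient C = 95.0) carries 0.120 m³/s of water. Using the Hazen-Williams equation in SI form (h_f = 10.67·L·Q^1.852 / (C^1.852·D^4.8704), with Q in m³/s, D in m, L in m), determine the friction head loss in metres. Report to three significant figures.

h_f ≈ 22.6 m

h_f = 10.67·1040·0.120^1.852 / (95.0^1.852·0.282^4.8704) = 22.63 m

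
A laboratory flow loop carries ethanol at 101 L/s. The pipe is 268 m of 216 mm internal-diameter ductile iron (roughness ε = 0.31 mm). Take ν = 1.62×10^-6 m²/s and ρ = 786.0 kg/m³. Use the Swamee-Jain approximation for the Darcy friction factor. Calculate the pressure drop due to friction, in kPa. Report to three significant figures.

V = 4Q/(πD²) = 4·0.101/(π·0.216²) = 2.756 m/s
Re = VD/ν = 2.756·0.216/1.62×10^-6 = 3.68×10^5 → turbulent
ε/D = 0.31/216 = 0.00144
Swamee-Jain: f = 0.02224
h_f = f(L/D)V²/(2g) = 0.02224·(268/0.216)·2.756²/(2·9.81) = 10.69 m
Δp = ρg·h_f = 786.0·9.81·10.69 = 82.40 kPa

Δp ≈ 82.4 kPa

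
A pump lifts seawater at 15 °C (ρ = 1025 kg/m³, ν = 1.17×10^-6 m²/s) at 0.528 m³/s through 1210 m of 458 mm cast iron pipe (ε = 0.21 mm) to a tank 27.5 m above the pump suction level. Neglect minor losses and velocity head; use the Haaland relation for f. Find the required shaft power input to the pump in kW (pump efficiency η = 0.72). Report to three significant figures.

V = 4Q/(πD²) = 3.205 m/s; Re = 1.25×10^6; ε/D = 4.59×10^-4; f = 0.01679
h_f = f(L/D)V²/2g = 23.22 m
Total head H = z + h_f = 27.5 + 23.22 = 50.72 m
P_hyd = ρgQH = 1025·9.81·0.528·50.72 = 269.3 kW
P_shaft = P_hyd/η = 269.3/0.72 = 374.0 kW

P_shaft ≈ 374 kW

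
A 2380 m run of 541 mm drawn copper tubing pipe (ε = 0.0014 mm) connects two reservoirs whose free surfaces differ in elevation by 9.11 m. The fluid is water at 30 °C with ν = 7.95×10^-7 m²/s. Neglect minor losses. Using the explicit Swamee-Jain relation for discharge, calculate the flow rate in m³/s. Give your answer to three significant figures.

Q ≈ 0.438 m³/s

Swamee-Jain (Type II): Q = -0.965·√(gD⁵h_f/L)·ln[ε/(3.7D) + √(3.17ν²L/(gD³h_f))]
√(gD⁵h_f/L) = √(9.81·0.541⁵·9.11/2380) = 0.04172
ε/(3.7D) = 6.99×10^-7; √(3.17ν²L/(gD³h_f)) = 1.84×10^-5
Q = -0.965·0.04172·ln(1.906×10^-5) = 0.4375 m³/s
Check: V = 1.90 m/s, Re = 1.30×10^6, f = 0.01119, h_f = 9.09 m ≈ 9.11 m ✓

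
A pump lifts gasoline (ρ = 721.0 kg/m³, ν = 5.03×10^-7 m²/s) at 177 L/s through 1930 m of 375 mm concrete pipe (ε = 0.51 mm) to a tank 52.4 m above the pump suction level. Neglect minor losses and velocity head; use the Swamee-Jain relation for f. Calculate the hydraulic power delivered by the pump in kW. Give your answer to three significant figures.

P_hyd ≈ 83.7 kW

V = 4Q/(πD²) = 1.603 m/s; Re = 1.19×10^6; ε/D = 0.00136; f = 0.02147
h_f = f(L/D)V²/2g = 14.47 m
Total head H = z + h_f = 52.4 + 14.47 = 66.87 m
P_hyd = ρgQH = 721.0·9.81·0.177·66.87 = 83.71 kW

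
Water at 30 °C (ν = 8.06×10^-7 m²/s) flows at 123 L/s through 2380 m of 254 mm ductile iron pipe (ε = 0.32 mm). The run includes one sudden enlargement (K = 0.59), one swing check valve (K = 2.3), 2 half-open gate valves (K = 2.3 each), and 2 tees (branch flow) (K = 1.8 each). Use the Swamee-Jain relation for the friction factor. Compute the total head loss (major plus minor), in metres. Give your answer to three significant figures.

H_L ≈ 63.0 m

V = 4Q/(πD²) = 2.427 m/s; V²/2g = 0.3003 m
Re = 7.65×10^5, ε/D = 0.00126 → f = 0.02122 (Swamee-Jain)
Major: h_f = f(L/D)·V²/2g = 0.02122·9370·0.3003 = 59.72 m
Minor: ΣK = 11.1; h_m = ΣK·V²/2g = 3.331 m
Total H_L = 59.72 + 3.331 = 63.05 m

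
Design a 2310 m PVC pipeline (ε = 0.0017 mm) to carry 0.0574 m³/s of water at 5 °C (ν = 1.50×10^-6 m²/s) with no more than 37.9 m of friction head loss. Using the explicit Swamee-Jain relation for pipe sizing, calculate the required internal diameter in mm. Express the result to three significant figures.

D ≈ 193 mm

Swamee-Jain (Type III): D = 0.66·[ε^1.25·(LQ²/(gh_f))^4.75 + ν·Q^9.4·(L/(gh_f))^5.2]^0.04
LQ²/(gh_f) = 0.02047; L/(gh_f) = 6.213
Term 1 = ε^1.25·(…)^4.75 = 5.83×10^-16; Term 2 = ν·Q^9.4·(…)^5.2 = 4.32×10^-14
D = 0.66·(5.83×10^-16 + 4.32×10^-14)^0.04 = 0.1928 m = 193 mm
Check: V = 1.97 m/s, Re = 2.53×10^5, f = 0.01494, h_f = 35.2 m ≈ 37.9 m ✓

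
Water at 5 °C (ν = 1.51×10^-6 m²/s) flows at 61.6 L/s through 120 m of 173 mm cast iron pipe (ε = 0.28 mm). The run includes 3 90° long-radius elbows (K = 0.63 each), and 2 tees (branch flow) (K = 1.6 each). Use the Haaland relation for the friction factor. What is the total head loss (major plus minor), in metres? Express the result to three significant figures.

H_L ≈ 7.32 m

V = 4Q/(πD²) = 2.621 m/s; V²/2g = 0.3500 m
Re = 3.00×10^5, ε/D = 0.00162 → f = 0.02281 (Haaland)
Major: h_f = f(L/D)·V²/2g = 0.02281·693.6·0.3500 = 5.539 m
Minor: ΣK = 5.09; h_m = ΣK·V²/2g = 1.782 m
Total H_L = 5.539 + 1.782 = 7.320 m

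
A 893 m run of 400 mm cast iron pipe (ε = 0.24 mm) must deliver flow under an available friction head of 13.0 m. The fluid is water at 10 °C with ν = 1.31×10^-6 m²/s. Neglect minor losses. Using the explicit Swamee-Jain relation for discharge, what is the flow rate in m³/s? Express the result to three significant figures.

Swamee-Jain (Type II): Q = -0.965·√(gD⁵h_f/L)·ln[ε/(3.7D) + √(3.17ν²L/(gD³h_f))]
√(gD⁵h_f/L) = √(9.81·0.400⁵·13.0/893) = 0.03824
ε/(3.7D) = 1.62×10^-4; √(3.17ν²L/(gD³h_f)) = 2.44×10^-5
Q = -0.965·0.03824·ln(1.866×10^-4) = 0.3169 m³/s
Check: V = 2.52 m/s, Re = 7.70×10^5, f = 0.01808, h_f = 13.1 m ≈ 13.0 m ✓

Q ≈ 0.317 m³/s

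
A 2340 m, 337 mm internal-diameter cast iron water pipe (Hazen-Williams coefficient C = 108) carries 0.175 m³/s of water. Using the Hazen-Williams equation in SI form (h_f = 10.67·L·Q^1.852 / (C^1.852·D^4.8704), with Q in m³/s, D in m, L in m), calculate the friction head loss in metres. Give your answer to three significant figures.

h_f = 10.67·2340·0.175^1.852 / (108^1.852·0.337^4.8704) = 33.90 m

h_f ≈ 33.9 m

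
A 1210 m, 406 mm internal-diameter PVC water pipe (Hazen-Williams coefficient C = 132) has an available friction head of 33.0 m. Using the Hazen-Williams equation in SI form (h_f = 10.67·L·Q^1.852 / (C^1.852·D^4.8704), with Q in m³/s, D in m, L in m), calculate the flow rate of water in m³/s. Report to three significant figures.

Q ≈ 0.491 m³/s

Rearranging: Q = [h_f·C^1.852·D^4.8704 / (10.67·L)]^(1/1.852)
Q = [33.0·132^1.852·0.406^4.8704 / (10.67·1210)]^0.540 = 0.4912 m³/s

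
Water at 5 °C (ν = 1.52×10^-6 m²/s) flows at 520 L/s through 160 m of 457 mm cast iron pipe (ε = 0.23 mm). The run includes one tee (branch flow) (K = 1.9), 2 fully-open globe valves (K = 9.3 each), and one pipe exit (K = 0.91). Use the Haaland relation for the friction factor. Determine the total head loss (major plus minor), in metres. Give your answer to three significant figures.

H_L ≈ 14.1 m

V = 4Q/(πD²) = 3.170 m/s; V²/2g = 0.5122 m
Re = 9.53×10^5, ε/D = 5.03×10^-4 → f = 0.01722 (Haaland)
Major: h_f = f(L/D)·V²/2g = 0.01722·350.1·0.5122 = 3.087 m
Minor: ΣK = 21.4; h_m = ΣK·V²/2g = 10.97 m
Total H_L = 3.087 + 10.97 = 14.05 m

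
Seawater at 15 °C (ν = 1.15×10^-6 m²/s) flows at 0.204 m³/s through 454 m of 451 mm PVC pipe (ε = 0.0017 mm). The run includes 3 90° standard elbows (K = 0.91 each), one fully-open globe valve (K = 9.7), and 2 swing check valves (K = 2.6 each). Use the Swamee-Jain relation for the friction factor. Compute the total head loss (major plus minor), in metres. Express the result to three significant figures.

H_L ≈ 2.57 m

V = 4Q/(πD²) = 1.277 m/s; V²/2g = 0.08311 m
Re = 5.01×10^5, ε/D = 3.77×10^-6 → f = 0.01315 (Swamee-Jain)
Major: h_f = f(L/D)·V²/2g = 0.01315·1007·0.08311 = 1.100 m
Minor: ΣK = 17.6; h_m = ΣK·V²/2g = 1.465 m
Total H_L = 1.100 + 1.465 = 2.565 m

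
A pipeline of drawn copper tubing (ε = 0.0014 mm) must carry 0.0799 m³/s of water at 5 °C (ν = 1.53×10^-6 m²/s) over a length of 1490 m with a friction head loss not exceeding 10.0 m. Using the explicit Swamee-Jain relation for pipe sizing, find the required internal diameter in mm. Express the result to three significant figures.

D ≈ 263 mm

Swamee-Jain (Type III): D = 0.66·[ε^1.25·(LQ²/(gh_f))^4.75 + ν·Q^9.4·(L/(gh_f))^5.2]^0.04
LQ²/(gh_f) = 0.09696; L/(gh_f) = 15.19
Term 1 = ε^1.25·(…)^4.75 = 7.40×10^-13; Term 2 = ν·Q^9.4·(…)^5.2 = 1.03×10^-10
D = 0.66·(7.40×10^-13 + 1.03×10^-10)^0.04 = 0.2631 m = 263 mm
Check: V = 1.47 m/s, Re = 2.53×10^5, f = 0.01490, h_f = 9.29 m ≈ 10.0 m ✓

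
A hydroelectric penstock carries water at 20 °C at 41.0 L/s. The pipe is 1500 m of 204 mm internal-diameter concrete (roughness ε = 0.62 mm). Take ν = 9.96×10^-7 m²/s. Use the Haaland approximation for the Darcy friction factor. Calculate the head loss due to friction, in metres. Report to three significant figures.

V = 4Q/(πD²) = 4·0.0410/(π·0.204²) = 1.254 m/s
Re = VD/ν = 1.254·0.204/9.96×10^-7 = 2.57×10^5 → turbulent
ε/D = 0.62/204 = 0.00304
Haaland: f = 0.02678
h_f = f(L/D)V²/(2g) = 0.02678·(1500/0.204)·1.254²/(2·9.81) = 15.79 m

h_f ≈ 15.8 m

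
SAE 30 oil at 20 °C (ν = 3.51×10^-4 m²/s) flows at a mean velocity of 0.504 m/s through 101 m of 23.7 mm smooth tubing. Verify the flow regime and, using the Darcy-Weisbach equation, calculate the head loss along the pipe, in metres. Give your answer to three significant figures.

h_f ≈ 104 m

Re = VD/ν = 0.504·0.02370/3.51×10^-4 = 34.0 → laminar (Re < 2300)
f = 64/Re = 1.881
h_f = f(L/D)V²/(2g) = 1.881·(101/0.02370)·0.504²/(2·9.81) = 103.8 m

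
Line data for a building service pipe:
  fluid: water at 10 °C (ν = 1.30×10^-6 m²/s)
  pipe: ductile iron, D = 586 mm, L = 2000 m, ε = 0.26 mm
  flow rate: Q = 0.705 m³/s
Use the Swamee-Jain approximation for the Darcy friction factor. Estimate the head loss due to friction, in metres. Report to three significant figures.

h_f ≈ 20.0 m

V = 4Q/(πD²) = 4·0.705/(π·0.586²) = 2.614 m/s
Re = VD/ν = 2.614·0.586/1.30×10^-6 = 1.18×10^6 → turbulent
ε/D = 0.26/586 = 4.44×10^-4
Swamee-Jain: f = 0.01682
h_f = f(L/D)V²/(2g) = 0.01682·(2000/0.586)·2.614²/(2·9.81) = 20.00 m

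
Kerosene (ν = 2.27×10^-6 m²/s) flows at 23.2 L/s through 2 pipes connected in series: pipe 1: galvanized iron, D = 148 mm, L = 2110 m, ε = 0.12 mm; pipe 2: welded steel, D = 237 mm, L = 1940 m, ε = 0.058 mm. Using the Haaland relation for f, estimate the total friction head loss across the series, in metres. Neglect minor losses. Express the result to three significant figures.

Pipe 1: V = 1.349 m/s, Re = 8.79×10^4, ε/D = 8.11×10^-4, f = 0.02158, h_1 = f(L/D)V²/2g = 28.52 m
Pipe 2: V = 0.5259 m/s, Re = 5.49×10^4, ε/D = 2.45×10^-4, f = 0.02106, h_2 = f(L/D)V²/2g = 2.430 m
Series → Q common, losses add: H = Σh = 30.95 m

H ≈ 30.9 m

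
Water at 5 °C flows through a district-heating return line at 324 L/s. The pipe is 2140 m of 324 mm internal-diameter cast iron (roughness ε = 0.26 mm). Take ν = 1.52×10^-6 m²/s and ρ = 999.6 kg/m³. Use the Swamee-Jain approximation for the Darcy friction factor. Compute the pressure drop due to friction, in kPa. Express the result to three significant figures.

V = 4Q/(πD²) = 4·0.324/(π·0.324²) = 3.930 m/s
Re = VD/ν = 3.930·0.324/1.52×10^-6 = 8.38×10^5 → turbulent
ε/D = 0.26/324 = 8.02×10^-4
Swamee-Jain: f = 0.01915
h_f = f(L/D)V²/(2g) = 0.01915·(2140/0.324)·3.930²/(2·9.81) = 99.55 m
Δp = ρg·h_f = 999.6·9.81·99.55 = 976.2 kPa

Δp ≈ 976 kPa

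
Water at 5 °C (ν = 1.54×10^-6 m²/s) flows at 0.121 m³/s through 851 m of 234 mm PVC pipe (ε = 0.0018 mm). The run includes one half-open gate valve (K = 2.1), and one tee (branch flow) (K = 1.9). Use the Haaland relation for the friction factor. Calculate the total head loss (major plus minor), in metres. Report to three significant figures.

V = 4Q/(πD²) = 2.814 m/s; V²/2g = 0.4035 m
Re = 4.28×10^5, ε/D = 7.69×10^-6 → f = 0.01351 (Haaland)
Major: h_f = f(L/D)·V²/2g = 0.01351·3637·0.4035 = 19.83 m
Minor: ΣK = 4.00; h_m = ΣK·V²/2g = 1.614 m
Total H_L = 19.83 + 1.614 = 21.44 m

H_L ≈ 21.4 m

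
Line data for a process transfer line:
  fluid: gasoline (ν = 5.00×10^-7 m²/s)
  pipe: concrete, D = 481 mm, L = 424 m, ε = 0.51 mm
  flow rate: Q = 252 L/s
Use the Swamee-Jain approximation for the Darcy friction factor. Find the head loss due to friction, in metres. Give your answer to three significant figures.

h_f ≈ 1.75 m

V = 4Q/(πD²) = 4·0.252/(π·0.481²) = 1.387 m/s
Re = VD/ν = 1.387·0.481/5.00×10^-7 = 1.33×10^6 → turbulent
ε/D = 0.51/481 = 0.00106
Swamee-Jain: f = 0.02021
h_f = f(L/D)V²/(2g) = 0.02021·(424/0.481)·1.387²/(2·9.81) = 1.747 m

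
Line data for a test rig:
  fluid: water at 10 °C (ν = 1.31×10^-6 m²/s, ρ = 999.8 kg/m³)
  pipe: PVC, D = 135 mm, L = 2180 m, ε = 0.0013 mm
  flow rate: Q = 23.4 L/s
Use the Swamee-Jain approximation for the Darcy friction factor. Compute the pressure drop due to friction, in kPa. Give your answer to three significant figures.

Δp ≈ 348 kPa

V = 4Q/(πD²) = 4·0.0234/(π·0.135²) = 1.635 m/s
Re = VD/ν = 1.635·0.135/1.31×10^-6 = 1.68×10^5 → turbulent
ε/D = 0.0013/135 = 9.63×10^-6
Swamee-Jain: f = 0.01614
h_f = f(L/D)V²/(2g) = 0.01614·(2180/0.135)·1.635²/(2·9.81) = 35.51 m
Δp = ρg·h_f = 999.8·9.81·35.51 = 348.3 kPa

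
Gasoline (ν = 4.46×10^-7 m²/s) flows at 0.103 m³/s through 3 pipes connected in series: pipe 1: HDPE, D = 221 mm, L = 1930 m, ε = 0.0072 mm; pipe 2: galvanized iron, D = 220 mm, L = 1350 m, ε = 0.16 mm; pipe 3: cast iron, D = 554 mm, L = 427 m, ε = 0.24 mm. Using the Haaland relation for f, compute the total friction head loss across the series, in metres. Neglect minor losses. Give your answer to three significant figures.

Pipe 1: V = 2.685 m/s, Re = 1.33×10^6, ε/D = 3.26×10^-5, f = 0.01179, h_1 = f(L/D)V²/2g = 37.82 m
Pipe 2: V = 2.710 m/s, Re = 1.34×10^6, ε/D = 7.27×10^-4, f = 0.01849, h_2 = f(L/D)V²/2g = 42.45 m
Pipe 3: V = 0.4273 m/s, Re = 5.31×10^5, ε/D = 4.33×10^-4, f = 0.01709, h_3 = f(L/D)V²/2g = 0.1226 m
Series → Q common, losses add: H = Σh = 80.40 m

H ≈ 80.4 m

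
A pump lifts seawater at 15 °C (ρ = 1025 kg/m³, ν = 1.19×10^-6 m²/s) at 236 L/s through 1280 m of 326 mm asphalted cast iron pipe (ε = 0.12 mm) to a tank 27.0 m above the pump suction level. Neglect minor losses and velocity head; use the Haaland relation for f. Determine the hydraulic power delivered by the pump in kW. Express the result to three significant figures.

V = 4Q/(πD²) = 2.827 m/s; Re = 7.75×10^5; ε/D = 3.68×10^-4; f = 0.01634
h_f = f(L/D)V²/2g = 26.13 m
Total head H = z + h_f = 27.0 + 26.13 = 53.13 m
P_hyd = ρgQH = 1025·9.81·0.236·53.13 = 126.1 kW

P_hyd ≈ 126 kW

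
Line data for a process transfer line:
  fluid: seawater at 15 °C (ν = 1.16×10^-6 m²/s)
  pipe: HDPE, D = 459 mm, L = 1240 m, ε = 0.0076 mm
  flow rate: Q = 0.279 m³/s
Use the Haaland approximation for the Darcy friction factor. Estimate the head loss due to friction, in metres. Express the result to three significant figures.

h_f ≈ 4.95 m

V = 4Q/(πD²) = 4·0.279/(π·0.459²) = 1.686 m/s
Re = VD/ν = 1.686·0.459/1.16×10^-6 = 6.67×10^5 → turbulent
ε/D = 0.0076/459 = 1.66×10^-5
Haaland: f = 0.01265
h_f = f(L/D)V²/(2g) = 0.01265·(1240/0.459)·1.686²/(2·9.81) = 4.952 m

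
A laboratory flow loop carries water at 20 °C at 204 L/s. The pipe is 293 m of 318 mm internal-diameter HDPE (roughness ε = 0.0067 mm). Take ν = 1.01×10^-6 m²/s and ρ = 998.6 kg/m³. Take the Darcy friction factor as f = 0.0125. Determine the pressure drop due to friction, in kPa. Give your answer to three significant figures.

Δp ≈ 37.9 kPa

V = 4Q/(πD²) = 4·0.204/(π·0.318²) = 2.569 m/s
h_f = f(L/D)V²/(2g) = 0.01250·(293/0.318)·2.569²/(2·9.81) = 3.873 m
Δp = ρg·h_f = 998.6·9.81·3.873 = 37.94 kPa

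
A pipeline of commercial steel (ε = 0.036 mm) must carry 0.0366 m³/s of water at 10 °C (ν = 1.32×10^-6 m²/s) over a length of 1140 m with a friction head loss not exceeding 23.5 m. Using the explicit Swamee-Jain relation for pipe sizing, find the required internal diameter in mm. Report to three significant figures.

Swamee-Jain (Type III): D = 0.66·[ε^1.25·(LQ²/(gh_f))^4.75 + ν·Q^9.4·(L/(gh_f))^5.2]^0.04
LQ²/(gh_f) = 0.006624; L/(gh_f) = 4.945
Term 1 = ε^1.25·(…)^4.75 = 1.25×10^-16; Term 2 = ν·Q^9.4·(…)^5.2 = 1.69×10^-16
D = 0.66·(1.25×10^-16 + 1.69×10^-16)^0.04 = 0.1578 m = 158 mm
Check: V = 1.87 m/s, Re = 2.24×10^5, f = 0.01709, h_f = 22.0 m ≈ 23.5 m ✓

D ≈ 158 mm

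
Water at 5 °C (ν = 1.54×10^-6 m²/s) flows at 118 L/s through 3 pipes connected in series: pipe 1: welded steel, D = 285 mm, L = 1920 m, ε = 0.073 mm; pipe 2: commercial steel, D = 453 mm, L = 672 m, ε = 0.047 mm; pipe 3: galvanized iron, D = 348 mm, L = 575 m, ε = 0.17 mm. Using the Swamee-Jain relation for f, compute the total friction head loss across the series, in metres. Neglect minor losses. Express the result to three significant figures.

Pipe 1: V = 1.850 m/s, Re = 3.42×10^5, ε/D = 2.56×10^-4, f = 0.01653, h_1 = f(L/D)V²/2g = 19.42 m
Pipe 2: V = 0.7321 m/s, Re = 2.15×10^5, ε/D = 1.04×10^-4, f = 0.01623, h_2 = f(L/D)V²/2g = 0.6579 m
Pipe 3: V = 1.241 m/s, Re = 2.80×10^5, ε/D = 4.89×10^-4, f = 0.01835, h_3 = f(L/D)V²/2g = 2.379 m
Series → Q common, losses add: H = Σh = 22.46 m

H ≈ 22.5 m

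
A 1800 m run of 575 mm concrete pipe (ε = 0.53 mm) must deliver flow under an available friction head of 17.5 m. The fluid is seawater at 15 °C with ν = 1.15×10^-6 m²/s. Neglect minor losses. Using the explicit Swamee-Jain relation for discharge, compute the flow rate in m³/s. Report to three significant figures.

Swamee-Jain (Type II): Q = -0.965·√(gD⁵h_f/L)·ln[ε/(3.7D) + √(3.17ν²L/(gD³h_f))]
√(gD⁵h_f/L) = √(9.81·0.575⁵·17.5/1800) = 0.07743
ε/(3.7D) = 2.49×10^-4; √(3.17ν²L/(gD³h_f)) = 1.52×10^-5
Q = -0.965·0.07743·ln(2.643×10^-4) = 0.6155 m³/s
Check: V = 2.37 m/s, Re = 1.19×10^6, f = 0.01961, h_f = 17.6 m ≈ 17.5 m ✓

Q ≈ 0.616 m³/s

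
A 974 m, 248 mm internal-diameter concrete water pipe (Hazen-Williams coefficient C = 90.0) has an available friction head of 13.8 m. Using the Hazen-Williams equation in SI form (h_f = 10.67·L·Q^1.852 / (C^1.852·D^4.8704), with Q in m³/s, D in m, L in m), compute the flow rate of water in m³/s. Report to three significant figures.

Q ≈ 0.0643 m³/s

Rearranging: Q = [h_f·C^1.852·D^4.8704 / (10.67·L)]^(1/1.852)
Q = [13.8·90.0^1.852·0.248^4.8704 / (10.67·974)]^0.540 = 0.06433 m³/s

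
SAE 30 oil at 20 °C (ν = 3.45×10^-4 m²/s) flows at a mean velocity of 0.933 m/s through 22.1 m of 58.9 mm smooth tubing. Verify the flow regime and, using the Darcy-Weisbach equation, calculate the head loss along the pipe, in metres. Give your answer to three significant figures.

Re = VD/ν = 0.933·0.05890/3.45×10^-4 = 159 → laminar (Re < 2300)
f = 64/Re = 0.4018
h_f = f(L/D)V²/(2g) = 0.4018·(22.1/0.05890)·0.933²/(2·9.81) = 6.689 m

h_f ≈ 6.69 m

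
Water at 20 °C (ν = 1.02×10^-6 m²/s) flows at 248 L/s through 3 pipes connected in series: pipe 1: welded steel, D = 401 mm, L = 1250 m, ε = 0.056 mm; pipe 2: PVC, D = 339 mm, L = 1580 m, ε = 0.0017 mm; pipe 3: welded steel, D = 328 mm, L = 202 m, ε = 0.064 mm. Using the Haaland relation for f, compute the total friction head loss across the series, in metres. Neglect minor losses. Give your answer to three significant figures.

Pipe 1: V = 1.964 m/s, Re = 7.72×10^5, ε/D = 1.40×10^-4, f = 0.01414, h_1 = f(L/D)V²/2g = 8.660 m
Pipe 2: V = 2.748 m/s, Re = 9.13×10^5, ε/D = 5.01×10^-6, f = 0.01185, h_2 = f(L/D)V²/2g = 21.24 m
Pipe 3: V = 2.935 m/s, Re = 9.44×10^5, ε/D = 1.95×10^-4, f = 0.01459, h_3 = f(L/D)V²/2g = 3.945 m
Series → Q common, losses add: H = Σh = 33.85 m

H ≈ 33.8 m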